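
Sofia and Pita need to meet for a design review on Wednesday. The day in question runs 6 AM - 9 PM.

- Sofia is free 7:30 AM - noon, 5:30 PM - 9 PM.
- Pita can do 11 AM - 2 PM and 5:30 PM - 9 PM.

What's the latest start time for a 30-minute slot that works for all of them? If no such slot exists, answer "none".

20:30

Sofia ∩ Pita: 11:00-12:00, 17:30-21:00.
The last common window of at least 30 minutes is 17:30-21:00; a 30-minute meeting can start as late as 20:30 and still end by 21:00.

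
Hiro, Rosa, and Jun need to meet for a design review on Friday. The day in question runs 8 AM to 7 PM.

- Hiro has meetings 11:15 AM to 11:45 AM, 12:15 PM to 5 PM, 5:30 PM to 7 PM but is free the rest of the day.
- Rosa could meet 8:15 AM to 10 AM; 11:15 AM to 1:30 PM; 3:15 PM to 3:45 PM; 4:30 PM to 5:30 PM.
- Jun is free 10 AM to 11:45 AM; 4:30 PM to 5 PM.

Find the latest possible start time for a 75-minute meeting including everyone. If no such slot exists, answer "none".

Hiro free: 08:00-11:15, 11:45-12:15, 17:00-17:30 (invert busy blocks within the working day).
Rosa free: 08:15-10:00, 11:15-13:30, 15:15-15:45, 16:30-17:30.
Jun free: 10:00-11:45, 16:30-17:00.
Hiro ∩ Rosa: 08:15-10:00, 11:45-12:15, 17:00-17:30.
Hiro ∩ Rosa ∩ Jun: ∅.
There is no time when everyone is free.
No common window is at least 75 minutes long.

none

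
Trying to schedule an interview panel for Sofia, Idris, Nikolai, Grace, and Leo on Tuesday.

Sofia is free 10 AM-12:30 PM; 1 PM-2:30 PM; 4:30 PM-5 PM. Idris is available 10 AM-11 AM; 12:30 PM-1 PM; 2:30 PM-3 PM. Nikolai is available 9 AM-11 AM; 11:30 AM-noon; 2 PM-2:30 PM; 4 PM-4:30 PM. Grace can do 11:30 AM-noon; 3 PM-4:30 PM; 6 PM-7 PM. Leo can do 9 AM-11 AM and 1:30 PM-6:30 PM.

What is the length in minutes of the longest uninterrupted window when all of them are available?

Sofia ∩ Idris: 10:00-11:00.
Sofia ∩ Idris ∩ Nikolai: 10:00-11:00.
Sofia ∩ Idris ∩ Nikolai ∩ Grace: ∅.
Sofia ∩ Idris ∩ Nikolai ∩ Grace ∩ Leo: ∅.
There is no time when everyone is free.
No common window exists, so the longest block is 0 minutes.

0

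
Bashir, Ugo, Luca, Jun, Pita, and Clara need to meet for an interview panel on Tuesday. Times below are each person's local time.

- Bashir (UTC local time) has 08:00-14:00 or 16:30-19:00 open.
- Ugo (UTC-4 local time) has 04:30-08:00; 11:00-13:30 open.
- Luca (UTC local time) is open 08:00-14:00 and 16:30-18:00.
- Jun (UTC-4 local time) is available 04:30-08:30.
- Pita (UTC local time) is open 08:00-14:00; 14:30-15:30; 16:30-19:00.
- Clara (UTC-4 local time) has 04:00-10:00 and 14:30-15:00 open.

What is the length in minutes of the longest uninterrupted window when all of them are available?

Bashir in UTC: 08:00-14:00, 16:30-19:00.
Ugo in UTC: 08:30-12:00, 15:00-17:30 (add 4h to convert from UTC-4).
Luca in UTC: 08:00-14:00, 16:30-18:00.
Jun in UTC: 08:30-12:30 (add 4h to convert from UTC-4).
Pita in UTC: 08:00-14:00, 14:30-15:30, 16:30-19:00.
Clara in UTC: 08:00-14:00, 18:30-19:00 (add 4h to convert from UTC-4).
Bashir ∩ Ugo: 08:30-12:00, 16:30-17:30.
Bashir ∩ Ugo ∩ Luca: 08:30-12:00, 16:30-17:30.
Bashir ∩ Ugo ∩ Luca ∩ Jun: 08:30-12:00.
Bashir ∩ Ugo ∩ Luca ∩ Jun ∩ Pita: 08:30-12:00.
Bashir ∩ Ugo ∩ Luca ∩ Jun ∩ Pita ∩ Clara: 08:30-12:00.
Those are the intersection windows.
The longest is 08:30-12:00 at 210 minutes.

210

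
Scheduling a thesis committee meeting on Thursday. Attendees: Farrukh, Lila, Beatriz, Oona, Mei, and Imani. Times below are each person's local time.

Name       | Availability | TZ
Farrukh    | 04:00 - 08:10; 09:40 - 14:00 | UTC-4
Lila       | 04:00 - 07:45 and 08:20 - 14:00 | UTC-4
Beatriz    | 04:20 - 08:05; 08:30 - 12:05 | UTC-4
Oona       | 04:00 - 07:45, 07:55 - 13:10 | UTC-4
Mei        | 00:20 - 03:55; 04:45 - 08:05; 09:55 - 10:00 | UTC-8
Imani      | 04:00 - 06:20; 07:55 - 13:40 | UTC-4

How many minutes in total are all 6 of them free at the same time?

Farrukh in UTC: 08:00-12:10, 13:40-18:00 (add 4h to convert from UTC-4).
Lila in UTC: 08:00-11:45, 12:20-18:00 (add 4h to convert from UTC-4).
Beatriz in UTC: 08:20-12:05, 12:30-16:05 (add 4h to convert from UTC-4).
Oona in UTC: 08:00-11:45, 11:55-17:10 (add 4h to convert from UTC-4).
Mei in UTC: 08:20-11:55, 12:45-16:05, 17:55-18:00 (add 8h to convert from UTC-8).
Imani in UTC: 08:00-10:20, 11:55-17:40 (add 4h to convert from UTC-4).
Farrukh ∩ Lila: 08:00-11:45, 13:40-18:00.
Farrukh ∩ Lila ∩ Beatriz: 08:20-11:45, 13:40-16:05.
Farrukh ∩ Lila ∩ Beatriz ∩ Oona: 08:20-11:45, 13:40-16:05.
Farrukh ∩ Lila ∩ Beatriz ∩ Oona ∩ Mei: 08:20-11:45, 13:40-16:05.
Farrukh ∩ Lila ∩ Beatriz ∩ Oona ∩ Mei ∩ Imani: 08:20-10:20, 13:40-16:05.
Those are the intersection windows.
Summing the common windows: 120 + 145 = 265 minutes.

265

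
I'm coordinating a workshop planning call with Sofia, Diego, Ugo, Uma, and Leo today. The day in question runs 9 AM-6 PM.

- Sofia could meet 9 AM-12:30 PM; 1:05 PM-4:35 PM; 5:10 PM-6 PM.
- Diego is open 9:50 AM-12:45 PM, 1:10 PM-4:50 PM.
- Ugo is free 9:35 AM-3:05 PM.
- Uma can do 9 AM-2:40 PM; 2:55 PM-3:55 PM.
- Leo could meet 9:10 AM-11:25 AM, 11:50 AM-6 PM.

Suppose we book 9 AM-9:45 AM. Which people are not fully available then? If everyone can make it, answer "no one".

Sofia: free for 09:00-09:45. Diego: not fully free for 09:00-09:45. Ugo: not fully free for 09:00-09:45. Uma: free for 09:00-09:45. Leo: not fully free for 09:00-09:45.

Diego, Leo, Ugo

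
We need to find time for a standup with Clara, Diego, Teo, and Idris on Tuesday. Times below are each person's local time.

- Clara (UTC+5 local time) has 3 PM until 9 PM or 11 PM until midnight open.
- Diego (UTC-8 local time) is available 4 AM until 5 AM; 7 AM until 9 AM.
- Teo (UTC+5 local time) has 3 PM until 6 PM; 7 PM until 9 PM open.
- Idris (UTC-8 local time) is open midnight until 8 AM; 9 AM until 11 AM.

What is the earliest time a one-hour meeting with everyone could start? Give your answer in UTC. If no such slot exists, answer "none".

Clara in UTC: 10:00-16:00, 18:00-19:00 (subtract 5h to convert from UTC+5).
Diego in UTC: 12:00-13:00, 15:00-17:00 (add 8h to convert from UTC-8).
Teo in UTC: 10:00-13:00, 14:00-16:00 (subtract 5h to convert from UTC+5).
Idris in UTC: 08:00-16:00, 17:00-19:00 (add 8h to convert from UTC-8).
Clara ∩ Diego: 12:00-13:00, 15:00-16:00.
Clara ∩ Diego ∩ Teo: 12:00-13:00, 15:00-16:00.
Clara ∩ Diego ∩ Teo ∩ Idris: 12:00-13:00, 15:00-16:00.
The first common window of at least 60 minutes is 12:00-13:00, so the earliest start is 12:00.

12:00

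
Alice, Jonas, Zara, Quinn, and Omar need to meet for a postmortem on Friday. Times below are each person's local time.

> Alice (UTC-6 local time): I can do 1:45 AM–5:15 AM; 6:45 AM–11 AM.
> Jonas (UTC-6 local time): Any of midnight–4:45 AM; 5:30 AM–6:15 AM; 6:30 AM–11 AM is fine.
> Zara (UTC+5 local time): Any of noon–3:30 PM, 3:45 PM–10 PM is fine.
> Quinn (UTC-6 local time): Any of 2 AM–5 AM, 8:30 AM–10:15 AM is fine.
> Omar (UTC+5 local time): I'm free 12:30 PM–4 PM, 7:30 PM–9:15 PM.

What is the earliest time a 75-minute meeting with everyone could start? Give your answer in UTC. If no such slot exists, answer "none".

Alice in UTC: 07:45-11:15, 12:45-17:00 (add 6h to convert from UTC-6).
Jonas in UTC: 06:00-10:45, 11:30-12:15, 12:30-17:00 (add 6h to convert from UTC-6).
Zara in UTC: 07:00-10:30, 10:45-17:00 (subtract 5h to convert from UTC+5).
Quinn in UTC: 08:00-11:00, 14:30-16:15 (add 6h to convert from UTC-6).
Omar in UTC: 07:30-11:00, 14:30-16:15 (subtract 5h to convert from UTC+5).
Alice ∩ Jonas: 07:45-10:45, 12:45-17:00.
Alice ∩ Jonas ∩ Zara: 07:45-10:30, 12:45-17:00.
Alice ∩ Jonas ∩ Zara ∩ Quinn: 08:00-10:30, 14:30-16:15.
Alice ∩ Jonas ∩ Zara ∩ Quinn ∩ Omar: 08:00-10:30, 14:30-16:15.
Those are the intersection windows.
The first common window of at least 75 minutes is 08:00-10:30, so the earliest start is 08:00.

08:00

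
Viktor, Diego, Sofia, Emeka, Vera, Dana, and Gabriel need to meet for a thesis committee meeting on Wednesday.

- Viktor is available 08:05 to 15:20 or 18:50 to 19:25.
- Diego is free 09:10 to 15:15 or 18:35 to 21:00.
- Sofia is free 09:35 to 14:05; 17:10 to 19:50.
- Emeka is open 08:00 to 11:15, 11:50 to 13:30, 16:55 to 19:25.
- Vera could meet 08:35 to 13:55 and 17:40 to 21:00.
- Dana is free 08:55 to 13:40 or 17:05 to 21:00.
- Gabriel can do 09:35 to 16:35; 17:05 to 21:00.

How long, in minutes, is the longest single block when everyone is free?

100

Viktor ∩ Diego: 09:10-15:15, 18:50-19:25.
Viktor ∩ Diego ∩ Sofia: 09:35-14:05, 18:50-19:25.
Viktor ∩ Diego ∩ Sofia ∩ Emeka: 09:35-11:15, 11:50-13:30, 18:50-19:25.
Viktor ∩ Diego ∩ Sofia ∩ Emeka ∩ Vera: 09:35-11:15, 11:50-13:30, 18:50-19:25.
Viktor ∩ Diego ∩ Sofia ∩ Emeka ∩ Vera ∩ Dana: 09:35-11:15, 11:50-13:30, 18:50-19:25.
Viktor ∩ Diego ∩ Sofia ∩ Emeka ∩ Vera ∩ Dana ∩ Gabriel: 09:35-11:15, 11:50-13:30, 18:50-19:25.
The longest is 09:35-11:15 at 100 minutes.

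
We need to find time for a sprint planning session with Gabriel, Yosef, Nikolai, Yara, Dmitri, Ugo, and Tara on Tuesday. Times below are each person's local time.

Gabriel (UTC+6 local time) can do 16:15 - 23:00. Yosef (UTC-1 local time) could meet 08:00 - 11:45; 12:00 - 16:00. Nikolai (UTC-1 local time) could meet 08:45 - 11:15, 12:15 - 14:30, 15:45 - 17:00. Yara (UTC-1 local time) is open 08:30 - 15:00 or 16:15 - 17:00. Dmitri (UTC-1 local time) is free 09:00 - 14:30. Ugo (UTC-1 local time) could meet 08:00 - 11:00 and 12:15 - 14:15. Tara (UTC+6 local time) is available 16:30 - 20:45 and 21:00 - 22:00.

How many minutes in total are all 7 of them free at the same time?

195

Gabriel in UTC: 10:15-17:00 (subtract 6h to convert from UTC+6).
Yosef in UTC: 09:00-12:45, 13:00-17:00 (add 1h to convert from UTC-1).
Nikolai in UTC: 09:45-12:15, 13:15-15:30, 16:45-18:00 (add 1h to convert from UTC-1).
Yara in UTC: 09:30-16:00, 17:15-18:00 (add 1h to convert from UTC-1).
Dmitri in UTC: 10:00-15:30 (add 1h to convert from UTC-1).
Ugo in UTC: 09:00-12:00, 13:15-15:15 (add 1h to convert from UTC-1).
Tara in UTC: 10:30-14:45, 15:00-16:00 (subtract 6h to convert from UTC+6).
Gabriel ∩ Yosef: 10:15-12:45, 13:00-17:00.
Gabriel ∩ Yosef ∩ Nikolai: 10:15-12:15, 13:15-15:30, 16:45-17:00.
Gabriel ∩ Yosef ∩ Nikolai ∩ Yara: 10:15-12:15, 13:15-15:30.
Gabriel ∩ Yosef ∩ Nikolai ∩ Yara ∩ Dmitri: 10:15-12:15, 13:15-15:30.
Gabriel ∩ Yosef ∩ Nikolai ∩ Yara ∩ Dmitri ∩ Ugo: 10:15-12:00, 13:15-15:15.
Gabriel ∩ Yosef ∩ Nikolai ∩ Yara ∩ Dmitri ∩ Ugo ∩ Tara: 10:30-12:00, 13:15-14:45, 15:00-15:15.
Summing the common windows: 90 + 90 + 15 = 195 minutes.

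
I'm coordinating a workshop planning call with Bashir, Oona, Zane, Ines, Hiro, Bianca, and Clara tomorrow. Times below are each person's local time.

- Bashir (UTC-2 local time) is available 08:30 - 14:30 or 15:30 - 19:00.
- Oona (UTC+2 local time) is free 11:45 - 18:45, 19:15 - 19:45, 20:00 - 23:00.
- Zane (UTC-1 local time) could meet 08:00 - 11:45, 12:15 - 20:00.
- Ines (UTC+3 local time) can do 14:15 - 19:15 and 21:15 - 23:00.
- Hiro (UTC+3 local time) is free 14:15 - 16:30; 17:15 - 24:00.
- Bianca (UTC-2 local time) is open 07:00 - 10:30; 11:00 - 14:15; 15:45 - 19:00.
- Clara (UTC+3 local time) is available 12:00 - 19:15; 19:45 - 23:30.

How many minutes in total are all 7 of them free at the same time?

Bashir in UTC: 10:30-16:30, 17:30-21:00 (add 2h to convert from UTC-2).
Oona in UTC: 09:45-16:45, 17:15-17:45, 18:00-21:00 (subtract 2h to convert from UTC+2).
Zane in UTC: 09:00-12:45, 13:15-21:00 (add 1h to convert from UTC-1).
Ines in UTC: 11:15-16:15, 18:15-20:00 (subtract 3h to convert from UTC+3).
Hiro in UTC: 11:15-13:30, 14:15-21:00 (subtract 3h to convert from UTC+3).
Bianca in UTC: 09:00-12:30, 13:00-16:15, 17:45-21:00 (add 2h to convert from UTC-2).
Clara in UTC: 09:00-16:15, 16:45-20:30 (subtract 3h to convert from UTC+3).
Bashir ∩ Oona: 10:30-16:30, 17:30-17:45, 18:00-21:00.
Bashir ∩ Oona ∩ Zane: 10:30-12:45, 13:15-16:30, 17:30-17:45, 18:00-21:00.
Bashir ∩ Oona ∩ Zane ∩ Ines: 11:15-12:45, 13:15-16:15, 18:15-20:00.
Bashir ∩ Oona ∩ Zane ∩ Ines ∩ Hiro: 11:15-12:45, 13:15-13:30, 14:15-16:15, 18:15-20:00.
Bashir ∩ Oona ∩ Zane ∩ Ines ∩ Hiro ∩ Bianca: 11:15-12:30, 13:15-13:30, 14:15-16:15, 18:15-20:00.
Bashir ∩ Oona ∩ Zane ∩ Ines ∩ Hiro ∩ Bianca ∩ Clara: 11:15-12:30, 13:15-13:30, 14:15-16:15, 18:15-20:00.
Those are the intersection windows.
Summing the common windows: 75 + 15 + 120 + 105 = 315 minutes.

315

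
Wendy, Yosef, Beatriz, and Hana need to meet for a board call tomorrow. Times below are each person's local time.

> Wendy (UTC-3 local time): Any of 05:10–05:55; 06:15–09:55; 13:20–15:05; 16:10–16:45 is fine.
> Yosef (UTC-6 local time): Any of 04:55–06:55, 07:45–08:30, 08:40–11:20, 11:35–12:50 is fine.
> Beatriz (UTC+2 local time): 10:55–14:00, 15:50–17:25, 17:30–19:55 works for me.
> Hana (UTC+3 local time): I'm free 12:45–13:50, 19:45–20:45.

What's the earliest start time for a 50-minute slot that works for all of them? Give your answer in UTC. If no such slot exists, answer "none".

Wendy in UTC: 08:10-08:55, 09:15-12:55, 16:20-18:05, 19:10-19:45 (add 3h to convert from UTC-3).
Yosef in UTC: 10:55-12:55, 13:45-14:30, 14:40-17:20, 17:35-18:50 (add 6h to convert from UTC-6).
Beatriz in UTC: 08:55-12:00, 13:50-15:25, 15:30-17:55 (subtract 2h to convert from UTC+2).
Hana in UTC: 09:45-10:50, 16:45-17:45 (subtract 3h to convert from UTC+3).
Wendy ∩ Yosef: 10:55-12:55, 16:20-17:20, 17:35-18:05.
Wendy ∩ Yosef ∩ Beatriz: 10:55-12:00, 16:20-17:20, 17:35-17:55.
Wendy ∩ Yosef ∩ Beatriz ∩ Hana: 16:45-17:20, 17:35-17:45.
No common window is at least 50 minutes long.

none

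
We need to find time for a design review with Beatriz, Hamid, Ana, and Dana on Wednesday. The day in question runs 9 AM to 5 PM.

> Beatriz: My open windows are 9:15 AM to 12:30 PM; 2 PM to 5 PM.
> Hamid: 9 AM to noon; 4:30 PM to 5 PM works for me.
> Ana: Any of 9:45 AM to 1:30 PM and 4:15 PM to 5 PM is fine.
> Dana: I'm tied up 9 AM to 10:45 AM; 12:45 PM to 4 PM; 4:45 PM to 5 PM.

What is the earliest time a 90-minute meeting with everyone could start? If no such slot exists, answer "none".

none

Beatriz free: 09:15-12:30, 14:00-17:00.
Hamid free: 09:00-12:00, 16:30-17:00.
Ana free: 09:45-13:30, 16:15-17:00.
Dana free: 10:45-12:45, 16:00-16:45 (invert busy blocks within the working day).
Beatriz ∩ Hamid: 09:15-12:00, 16:30-17:00.
Beatriz ∩ Hamid ∩ Ana: 09:45-12:00, 16:30-17:00.
Beatriz ∩ Hamid ∩ Ana ∩ Dana: 10:45-12:00, 16:30-16:45.
No common window is at least 90 minutes long.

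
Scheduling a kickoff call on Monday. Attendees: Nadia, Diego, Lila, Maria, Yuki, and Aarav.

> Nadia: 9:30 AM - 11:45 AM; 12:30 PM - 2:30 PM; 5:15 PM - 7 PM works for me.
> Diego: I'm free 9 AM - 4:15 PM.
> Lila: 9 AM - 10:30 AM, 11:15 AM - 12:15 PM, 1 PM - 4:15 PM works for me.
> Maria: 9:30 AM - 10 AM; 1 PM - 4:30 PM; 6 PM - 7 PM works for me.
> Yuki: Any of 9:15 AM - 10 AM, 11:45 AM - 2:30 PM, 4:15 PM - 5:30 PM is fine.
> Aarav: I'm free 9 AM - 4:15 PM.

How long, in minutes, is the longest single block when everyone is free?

90

Nadia ∩ Diego: 09:30-11:45, 12:30-14:30.
Nadia ∩ Diego ∩ Lila: 09:30-10:30, 11:15-11:45, 13:00-14:30.
Nadia ∩ Diego ∩ Lila ∩ Maria: 09:30-10:00, 13:00-14:30.
Nadia ∩ Diego ∩ Lila ∩ Maria ∩ Yuki: 09:30-10:00, 13:00-14:30.
Nadia ∩ Diego ∩ Lila ∩ Maria ∩ Yuki ∩ Aarav: 09:30-10:00, 13:00-14:30.
Those are the intersection windows.
The longest is 13:00-14:30 at 90 minutes.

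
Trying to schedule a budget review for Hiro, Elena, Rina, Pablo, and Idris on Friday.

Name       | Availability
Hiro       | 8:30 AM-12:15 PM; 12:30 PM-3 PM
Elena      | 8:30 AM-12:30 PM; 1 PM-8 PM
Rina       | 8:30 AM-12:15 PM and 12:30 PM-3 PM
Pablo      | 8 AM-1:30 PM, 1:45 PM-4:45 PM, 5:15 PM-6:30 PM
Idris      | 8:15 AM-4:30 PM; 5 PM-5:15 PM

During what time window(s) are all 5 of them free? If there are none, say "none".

Hiro ∩ Elena: 08:30-12:15, 13:00-15:00.
Hiro ∩ Elena ∩ Rina: 08:30-12:15, 13:00-15:00.
Hiro ∩ Elena ∩ Rina ∩ Pablo: 08:30-12:15, 13:00-13:30, 13:45-15:00.
Hiro ∩ Elena ∩ Rina ∩ Pablo ∩ Idris: 08:30-12:15, 13:00-13:30, 13:45-15:00.

08:30-12:15, 13:00-13:30, 13:45-15:00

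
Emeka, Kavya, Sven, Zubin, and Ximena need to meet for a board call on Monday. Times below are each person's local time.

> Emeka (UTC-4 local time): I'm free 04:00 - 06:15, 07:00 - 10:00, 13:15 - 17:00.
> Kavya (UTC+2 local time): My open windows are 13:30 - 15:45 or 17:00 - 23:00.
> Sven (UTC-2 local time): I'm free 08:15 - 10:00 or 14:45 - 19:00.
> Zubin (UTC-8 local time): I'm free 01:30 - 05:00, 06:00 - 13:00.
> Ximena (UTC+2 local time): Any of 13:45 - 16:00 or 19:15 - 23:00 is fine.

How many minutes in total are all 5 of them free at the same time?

240

Emeka in UTC: 08:00-10:15, 11:00-14:00, 17:15-21:00 (add 4h to convert from UTC-4).
Kavya in UTC: 11:30-13:45, 15:00-21:00 (subtract 2h to convert from UTC+2).
Sven in UTC: 10:15-12:00, 16:45-21:00 (add 2h to convert from UTC-2).
Zubin in UTC: 09:30-13:00, 14:00-21:00 (add 8h to convert from UTC-8).
Ximena in UTC: 11:45-14:00, 17:15-21:00 (subtract 2h to convert from UTC+2).
Emeka ∩ Kavya: 11:30-13:45, 17:15-21:00.
Emeka ∩ Kavya ∩ Sven: 11:30-12:00, 17:15-21:00.
Emeka ∩ Kavya ∩ Sven ∩ Zubin: 11:30-12:00, 17:15-21:00.
Emeka ∩ Kavya ∩ Sven ∩ Zubin ∩ Ximena: 11:45-12:00, 17:15-21:00.
Summing the common windows: 15 + 225 = 240 minutes.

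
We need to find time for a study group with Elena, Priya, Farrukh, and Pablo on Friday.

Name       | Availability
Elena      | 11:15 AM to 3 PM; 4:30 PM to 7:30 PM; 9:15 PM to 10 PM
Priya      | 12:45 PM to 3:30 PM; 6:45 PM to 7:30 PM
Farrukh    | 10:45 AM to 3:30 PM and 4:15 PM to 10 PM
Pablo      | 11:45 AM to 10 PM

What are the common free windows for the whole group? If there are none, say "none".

Elena ∩ Priya: 12:45-15:00, 18:45-19:30.
Elena ∩ Priya ∩ Farrukh: 12:45-15:00, 18:45-19:30.
Elena ∩ Priya ∩ Farrukh ∩ Pablo: 12:45-15:00, 18:45-19:30.

12:45-15:00, 18:45-19:30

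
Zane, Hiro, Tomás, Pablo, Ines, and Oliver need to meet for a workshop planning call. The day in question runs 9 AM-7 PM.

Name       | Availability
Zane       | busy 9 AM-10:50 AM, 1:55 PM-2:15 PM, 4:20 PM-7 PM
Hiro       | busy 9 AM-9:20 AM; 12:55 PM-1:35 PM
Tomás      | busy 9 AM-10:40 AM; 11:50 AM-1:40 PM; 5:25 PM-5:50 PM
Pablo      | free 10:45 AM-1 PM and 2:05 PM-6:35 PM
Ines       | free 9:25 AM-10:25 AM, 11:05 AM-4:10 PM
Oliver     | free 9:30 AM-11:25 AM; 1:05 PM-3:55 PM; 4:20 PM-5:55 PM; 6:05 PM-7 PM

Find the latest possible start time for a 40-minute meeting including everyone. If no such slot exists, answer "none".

Zane free: 10:50-13:55, 14:15-16:20 (invert busy blocks within the working day).
Hiro free: 09:20-12:55, 13:35-19:00 (invert busy blocks within the working day).
Tomás free: 10:40-11:50, 13:40-17:25, 17:50-19:00 (invert busy blocks within the working day).
Pablo free: 10:45-13:00, 14:05-18:35.
Ines free: 09:25-10:25, 11:05-16:10.
Oliver free: 09:30-11:25, 13:05-15:55, 16:20-17:55, 18:05-19:00.
Zane ∩ Hiro: 10:50-12:55, 13:35-13:55, 14:15-16:20.
Zane ∩ Hiro ∩ Tomás: 10:50-11:50, 13:40-13:55, 14:15-16:20.
Zane ∩ Hiro ∩ Tomás ∩ Pablo: 10:50-11:50, 14:15-16:20.
Zane ∩ Hiro ∩ Tomás ∩ Pablo ∩ Ines: 11:05-11:50, 14:15-16:10.
Zane ∩ Hiro ∩ Tomás ∩ Pablo ∩ Ines ∩ Oliver: 11:05-11:25, 14:15-15:55.
Those are the intersection windows.
The last common window of at least 40 minutes is 14:15-15:55; a 40-minute meeting can start as late as 15:15 and still end by 15:55.

15:15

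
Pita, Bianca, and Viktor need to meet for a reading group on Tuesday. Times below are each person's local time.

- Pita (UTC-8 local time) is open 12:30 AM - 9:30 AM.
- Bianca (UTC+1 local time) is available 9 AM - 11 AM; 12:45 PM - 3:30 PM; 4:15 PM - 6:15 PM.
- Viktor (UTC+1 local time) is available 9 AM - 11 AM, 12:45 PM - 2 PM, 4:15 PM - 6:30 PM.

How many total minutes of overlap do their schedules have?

285

Pita in UTC: 08:30-17:30 (add 8h to convert from UTC-8).
Bianca in UTC: 08:00-10:00, 11:45-14:30, 15:15-17:15 (subtract 1h to convert from UTC+1).
Viktor in UTC: 08:00-10:00, 11:45-13:00, 15:15-17:30 (subtract 1h to convert from UTC+1).
Pita ∩ Bianca: 08:30-10:00, 11:45-14:30, 15:15-17:15.
Pita ∩ Bianca ∩ Viktor: 08:30-10:00, 11:45-13:00, 15:15-17:15.
Summing the common windows: 90 + 75 + 120 = 285 minutes.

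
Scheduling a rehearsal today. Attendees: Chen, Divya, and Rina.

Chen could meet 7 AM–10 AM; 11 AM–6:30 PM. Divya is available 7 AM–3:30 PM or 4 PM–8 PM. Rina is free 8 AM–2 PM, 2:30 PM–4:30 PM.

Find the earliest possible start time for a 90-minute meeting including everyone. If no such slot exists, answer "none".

Chen ∩ Divya: 07:00-10:00, 11:00-15:30, 16:00-18:30.
Chen ∩ Divya ∩ Rina: 08:00-10:00, 11:00-14:00, 14:30-15:30, 16:00-16:30.
The first common window of at least 90 minutes is 08:00-10:00, so the earliest start is 08:00.

08:00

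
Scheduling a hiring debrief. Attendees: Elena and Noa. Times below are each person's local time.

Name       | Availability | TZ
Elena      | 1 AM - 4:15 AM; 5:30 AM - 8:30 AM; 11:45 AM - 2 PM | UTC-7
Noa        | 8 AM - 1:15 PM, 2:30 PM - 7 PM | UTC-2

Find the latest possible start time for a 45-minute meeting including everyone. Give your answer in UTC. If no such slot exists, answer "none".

Elena in UTC: 08:00-11:15, 12:30-15:30, 18:45-21:00 (add 7h to convert from UTC-7).
Noa in UTC: 10:00-15:15, 16:30-21:00 (add 2h to convert from UTC-2).
Elena ∩ Noa: 10:00-11:15, 12:30-15:15, 18:45-21:00.
Those are the intersection windows.
The last common window of at least 45 minutes is 18:45-21:00; a 45-minute meeting can start as late as 20:15 and still end by 21:00.

20:15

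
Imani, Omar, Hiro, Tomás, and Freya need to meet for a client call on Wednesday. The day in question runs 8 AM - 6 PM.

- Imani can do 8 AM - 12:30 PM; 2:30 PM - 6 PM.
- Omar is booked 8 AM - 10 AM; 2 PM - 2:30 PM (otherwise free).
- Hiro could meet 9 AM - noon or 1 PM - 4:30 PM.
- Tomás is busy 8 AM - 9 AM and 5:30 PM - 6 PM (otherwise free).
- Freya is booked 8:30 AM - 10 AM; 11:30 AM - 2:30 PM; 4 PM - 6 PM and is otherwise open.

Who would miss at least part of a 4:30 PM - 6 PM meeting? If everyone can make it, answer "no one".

Imani free: 08:00-12:30, 14:30-18:00.
Omar free: 10:00-14:00, 14:30-18:00 (invert busy blocks within the working day).
Hiro free: 09:00-12:00, 13:00-16:30.
Tomás free: 09:00-17:30 (invert busy blocks within the working day).
Freya free: 08:00-08:30, 10:00-11:30, 14:30-16:00 (invert busy blocks within the working day).
Imani: free for 16:30-18:00. Omar: free for 16:30-18:00. Hiro: not fully free for 16:30-18:00. Tomás: not fully free for 16:30-18:00. Freya: not fully free for 16:30-18:00.

Freya, Hiro, Tomás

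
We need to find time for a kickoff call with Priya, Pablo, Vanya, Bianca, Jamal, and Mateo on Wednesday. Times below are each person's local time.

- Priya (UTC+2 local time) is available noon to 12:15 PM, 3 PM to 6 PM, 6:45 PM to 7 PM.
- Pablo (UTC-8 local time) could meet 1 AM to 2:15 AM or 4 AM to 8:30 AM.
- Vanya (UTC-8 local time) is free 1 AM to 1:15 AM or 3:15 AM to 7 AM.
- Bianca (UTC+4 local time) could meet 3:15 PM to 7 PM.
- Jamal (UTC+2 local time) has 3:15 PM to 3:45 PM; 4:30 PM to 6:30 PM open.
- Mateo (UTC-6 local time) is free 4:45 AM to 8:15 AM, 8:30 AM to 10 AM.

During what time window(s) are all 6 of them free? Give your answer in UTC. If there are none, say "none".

Priya in UTC: 10:00-10:15, 13:00-16:00, 16:45-17:00 (subtract 2h to convert from UTC+2).
Pablo in UTC: 09:00-10:15, 12:00-16:30 (add 8h to convert from UTC-8).
Vanya in UTC: 09:00-09:15, 11:15-15:00 (add 8h to convert from UTC-8).
Bianca in UTC: 11:15-15:00 (subtract 4h to convert from UTC+4).
Jamal in UTC: 13:15-13:45, 14:30-16:30 (subtract 2h to convert from UTC+2).
Mateo in UTC: 10:45-14:15, 14:30-16:00 (add 6h to convert from UTC-6).
Priya ∩ Pablo: 10:00-10:15, 13:00-16:00.
Priya ∩ Pablo ∩ Vanya: 13:00-15:00.
Priya ∩ Pablo ∩ Vanya ∩ Bianca: 13:00-15:00.
Priya ∩ Pablo ∩ Vanya ∩ Bianca ∩ Jamal: 13:15-13:45, 14:30-15:00.
Priya ∩ Pablo ∩ Vanya ∩ Bianca ∩ Jamal ∩ Mateo: 13:15-13:45, 14:30-15:00.

13:15-13:45, 14:30-15:00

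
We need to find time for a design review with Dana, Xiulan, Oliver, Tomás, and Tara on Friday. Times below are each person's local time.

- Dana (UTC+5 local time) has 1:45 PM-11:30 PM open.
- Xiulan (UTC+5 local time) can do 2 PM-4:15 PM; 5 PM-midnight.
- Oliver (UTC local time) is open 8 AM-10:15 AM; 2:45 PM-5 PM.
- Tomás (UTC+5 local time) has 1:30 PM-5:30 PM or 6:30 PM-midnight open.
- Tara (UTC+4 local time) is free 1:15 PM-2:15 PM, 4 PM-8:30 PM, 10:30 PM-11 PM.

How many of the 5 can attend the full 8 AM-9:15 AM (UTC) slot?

1

Dana in UTC: 08:45-18:30 (subtract 5h to convert from UTC+5).
Xiulan in UTC: 09:00-11:15, 12:00-19:00 (subtract 5h to convert from UTC+5).
Oliver in UTC: 08:00-10:15, 14:45-17:00.
Tomás in UTC: 08:30-12:30, 13:30-19:00 (subtract 5h to convert from UTC+5).
Tara in UTC: 09:15-10:15, 12:00-16:30, 18:30-19:00 (subtract 4h to convert from UTC+4).
Oliver can make the full 08:00-09:15 slot — that's 1.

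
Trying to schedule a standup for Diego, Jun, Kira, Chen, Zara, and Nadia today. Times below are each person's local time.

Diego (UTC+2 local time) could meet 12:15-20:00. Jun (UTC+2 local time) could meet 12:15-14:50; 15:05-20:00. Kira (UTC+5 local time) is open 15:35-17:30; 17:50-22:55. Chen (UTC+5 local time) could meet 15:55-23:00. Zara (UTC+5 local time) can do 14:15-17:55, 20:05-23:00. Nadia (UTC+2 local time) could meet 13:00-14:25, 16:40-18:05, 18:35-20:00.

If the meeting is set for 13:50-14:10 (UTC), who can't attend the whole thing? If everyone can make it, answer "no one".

Nadia, Zara

Diego in UTC: 10:15-18:00 (subtract 2h to convert from UTC+2).
Jun in UTC: 10:15-12:50, 13:05-18:00 (subtract 2h to convert from UTC+2).
Kira in UTC: 10:35-12:30, 12:50-17:55 (subtract 5h to convert from UTC+5).
Chen in UTC: 10:55-18:00 (subtract 5h to convert from UTC+5).
Zara in UTC: 09:15-12:55, 15:05-18:00 (subtract 5h to convert from UTC+5).
Nadia in UTC: 11:00-12:25, 14:40-16:05, 16:35-18:00 (subtract 2h to convert from UTC+2).
Diego: free for 13:50-14:10. Jun: free for 13:50-14:10. Kira: free for 13:50-14:10. Chen: free for 13:50-14:10. Zara: not fully free for 13:50-14:10. Nadia: not fully free for 13:50-14:10.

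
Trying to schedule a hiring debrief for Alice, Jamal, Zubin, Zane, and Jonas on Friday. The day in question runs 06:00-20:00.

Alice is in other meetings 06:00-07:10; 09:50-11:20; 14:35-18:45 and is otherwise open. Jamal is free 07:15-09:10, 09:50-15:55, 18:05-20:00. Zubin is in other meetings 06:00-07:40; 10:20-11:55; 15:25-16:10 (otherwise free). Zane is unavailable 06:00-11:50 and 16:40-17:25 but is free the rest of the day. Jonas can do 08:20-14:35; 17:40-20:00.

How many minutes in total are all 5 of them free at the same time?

Alice free: 07:10-09:50, 11:20-14:35, 18:45-20:00 (invert busy blocks within the working day).
Jamal free: 07:15-09:10, 09:50-15:55, 18:05-20:00.
Zubin free: 07:40-10:20, 11:55-15:25, 16:10-20:00 (invert busy blocks within the working day).
Zane free: 11:50-16:40, 17:25-20:00 (invert busy blocks within the working day).
Jonas free: 08:20-14:35, 17:40-20:00.
Alice ∩ Jamal: 07:15-09:10, 11:20-14:35, 18:45-20:00.
Alice ∩ Jamal ∩ Zubin: 07:40-09:10, 11:55-14:35, 18:45-20:00.
Alice ∩ Jamal ∩ Zubin ∩ Zane: 11:55-14:35, 18:45-20:00.
Alice ∩ Jamal ∩ Zubin ∩ Zane ∩ Jonas: 11:55-14:35, 18:45-20:00.
So the common availability across everyone is 11:55-14:35, 18:45-20:00.
Summing the common windows: 160 + 75 = 235 minutes.

235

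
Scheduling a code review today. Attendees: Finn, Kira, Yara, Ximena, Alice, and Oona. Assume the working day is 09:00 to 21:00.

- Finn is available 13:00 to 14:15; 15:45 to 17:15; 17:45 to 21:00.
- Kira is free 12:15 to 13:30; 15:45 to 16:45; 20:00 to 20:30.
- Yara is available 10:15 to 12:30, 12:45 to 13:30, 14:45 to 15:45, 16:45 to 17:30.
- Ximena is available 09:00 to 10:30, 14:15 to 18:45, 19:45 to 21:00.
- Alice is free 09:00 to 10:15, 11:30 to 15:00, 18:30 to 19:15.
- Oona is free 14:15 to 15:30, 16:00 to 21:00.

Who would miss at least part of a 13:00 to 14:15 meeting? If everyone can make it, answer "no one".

Kira, Oona, Ximena, Yara

Finn: free for 13:00-14:15. Kira: not fully free for 13:00-14:15. Yara: not fully free for 13:00-14:15. Ximena: not fully free for 13:00-14:15. Alice: free for 13:00-14:15. Oona: not fully free for 13:00-14:15.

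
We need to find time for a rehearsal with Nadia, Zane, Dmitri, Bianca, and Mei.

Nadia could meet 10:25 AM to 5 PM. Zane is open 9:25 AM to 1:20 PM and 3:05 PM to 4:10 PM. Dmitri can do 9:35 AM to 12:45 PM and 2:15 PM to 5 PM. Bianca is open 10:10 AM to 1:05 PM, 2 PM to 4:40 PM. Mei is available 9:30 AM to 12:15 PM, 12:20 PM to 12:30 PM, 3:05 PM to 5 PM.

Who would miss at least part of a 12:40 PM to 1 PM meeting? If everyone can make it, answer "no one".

Dmitri, Mei

Nadia: free for 12:40-13:00. Zane: free for 12:40-13:00. Dmitri: not fully free for 12:40-13:00. Bianca: free for 12:40-13:00. Mei: not fully free for 12:40-13:00.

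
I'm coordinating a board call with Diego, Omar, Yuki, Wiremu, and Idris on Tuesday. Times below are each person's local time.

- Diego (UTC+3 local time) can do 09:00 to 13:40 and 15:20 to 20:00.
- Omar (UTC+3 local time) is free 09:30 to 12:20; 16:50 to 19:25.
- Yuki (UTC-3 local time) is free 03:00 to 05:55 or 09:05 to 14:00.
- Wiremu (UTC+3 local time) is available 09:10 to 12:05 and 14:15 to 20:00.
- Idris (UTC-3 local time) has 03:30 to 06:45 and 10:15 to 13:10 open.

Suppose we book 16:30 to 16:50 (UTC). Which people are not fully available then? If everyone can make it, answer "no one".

Diego in UTC: 06:00-10:40, 12:20-17:00 (subtract 3h to convert from UTC+3).
Omar in UTC: 06:30-09:20, 13:50-16:25 (subtract 3h to convert from UTC+3).
Yuki in UTC: 06:00-08:55, 12:05-17:00 (add 3h to convert from UTC-3).
Wiremu in UTC: 06:10-09:05, 11:15-17:00 (subtract 3h to convert from UTC+3).
Idris in UTC: 06:30-09:45, 13:15-16:10 (add 3h to convert from UTC-3).
Diego: free for 16:30-16:50. Omar: not fully free for 16:30-16:50. Yuki: free for 16:30-16:50. Wiremu: free for 16:30-16:50. Idris: not fully free for 16:30-16:50.

Idris, Omar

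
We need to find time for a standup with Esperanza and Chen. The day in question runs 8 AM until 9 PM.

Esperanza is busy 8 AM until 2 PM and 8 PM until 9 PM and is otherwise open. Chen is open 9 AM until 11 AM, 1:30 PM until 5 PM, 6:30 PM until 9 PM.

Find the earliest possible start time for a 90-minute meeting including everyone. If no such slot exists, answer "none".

Esperanza free: 14:00-20:00 (invert busy blocks within the working day).
Chen free: 09:00-11:00, 13:30-17:00, 18:30-21:00.
Esperanza ∩ Chen: 14:00-17:00, 18:30-20:00.
Those are the intersection windows.
The first common window of at least 90 minutes is 14:00-17:00, so the earliest start is 14:00.

14:00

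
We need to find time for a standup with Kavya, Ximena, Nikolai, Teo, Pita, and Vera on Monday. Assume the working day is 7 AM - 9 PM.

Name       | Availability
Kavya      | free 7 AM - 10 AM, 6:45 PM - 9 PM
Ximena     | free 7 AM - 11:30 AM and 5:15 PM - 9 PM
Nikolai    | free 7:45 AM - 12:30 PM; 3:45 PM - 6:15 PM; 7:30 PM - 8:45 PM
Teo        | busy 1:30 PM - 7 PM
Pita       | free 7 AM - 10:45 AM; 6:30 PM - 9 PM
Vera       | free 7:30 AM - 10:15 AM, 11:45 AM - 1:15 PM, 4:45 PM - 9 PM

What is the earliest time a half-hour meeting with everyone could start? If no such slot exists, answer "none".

07:45

Kavya free: 07:00-10:00, 18:45-21:00.
Ximena free: 07:00-11:30, 17:15-21:00.
Nikolai free: 07:45-12:30, 15:45-18:15, 19:30-20:45.
Teo free: 07:00-13:30, 19:00-21:00 (invert busy blocks within the working day).
Pita free: 07:00-10:45, 18:30-21:00.
Vera free: 07:30-10:15, 11:45-13:15, 16:45-21:00.
Kavya ∩ Ximena: 07:00-10:00, 18:45-21:00.
Kavya ∩ Ximena ∩ Nikolai: 07:45-10:00, 19:30-20:45.
Kavya ∩ Ximena ∩ Nikolai ∩ Teo: 07:45-10:00, 19:30-20:45.
Kavya ∩ Ximena ∩ Nikolai ∩ Teo ∩ Pita: 07:45-10:00, 19:30-20:45.
Kavya ∩ Ximena ∩ Nikolai ∩ Teo ∩ Pita ∩ Vera: 07:45-10:00, 19:30-20:45.
The first common window of at least 30 minutes is 07:45-10:00, so the earliest start is 07:45.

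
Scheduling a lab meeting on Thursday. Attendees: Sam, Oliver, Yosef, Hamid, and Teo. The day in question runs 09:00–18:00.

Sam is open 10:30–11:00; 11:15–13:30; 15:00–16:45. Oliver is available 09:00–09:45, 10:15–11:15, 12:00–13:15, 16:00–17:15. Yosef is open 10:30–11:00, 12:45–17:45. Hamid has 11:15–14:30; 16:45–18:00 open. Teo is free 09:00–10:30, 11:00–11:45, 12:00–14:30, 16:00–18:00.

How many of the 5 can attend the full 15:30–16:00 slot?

2

Sam and Yosef can make the full 15:30-16:00 slot — that's 2.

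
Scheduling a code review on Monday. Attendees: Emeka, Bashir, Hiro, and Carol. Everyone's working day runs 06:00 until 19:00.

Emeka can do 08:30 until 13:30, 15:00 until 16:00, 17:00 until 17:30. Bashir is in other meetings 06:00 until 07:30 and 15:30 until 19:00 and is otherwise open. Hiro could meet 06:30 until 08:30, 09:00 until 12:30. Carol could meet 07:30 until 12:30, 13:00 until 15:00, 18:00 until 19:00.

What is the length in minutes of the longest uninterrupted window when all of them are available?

210

Emeka free: 08:30-13:30, 15:00-16:00, 17:00-17:30.
Bashir free: 07:30-15:30 (invert busy blocks within the working day).
Hiro free: 06:30-08:30, 09:00-12:30.
Carol free: 07:30-12:30, 13:00-15:00, 18:00-19:00.
Emeka ∩ Bashir: 08:30-13:30, 15:00-15:30.
Emeka ∩ Bashir ∩ Hiro: 09:00-12:30.
Emeka ∩ Bashir ∩ Hiro ∩ Carol: 09:00-12:30.
The longest is 09:00-12:30 at 210 minutes.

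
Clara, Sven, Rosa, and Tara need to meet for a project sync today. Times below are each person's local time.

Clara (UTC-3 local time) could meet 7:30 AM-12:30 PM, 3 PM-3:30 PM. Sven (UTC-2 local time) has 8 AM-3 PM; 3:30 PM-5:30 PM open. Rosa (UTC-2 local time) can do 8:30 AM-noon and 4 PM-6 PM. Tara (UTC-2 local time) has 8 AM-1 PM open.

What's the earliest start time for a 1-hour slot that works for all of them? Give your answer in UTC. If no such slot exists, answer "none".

10:30

Clara in UTC: 10:30-15:30, 18:00-18:30 (add 3h to convert from UTC-3).
Sven in UTC: 10:00-17:00, 17:30-19:30 (add 2h to convert from UTC-2).
Rosa in UTC: 10:30-14:00, 18:00-20:00 (add 2h to convert from UTC-2).
Tara in UTC: 10:00-15:00 (add 2h to convert from UTC-2).
Clara ∩ Sven: 10:30-15:30, 18:00-18:30.
Clara ∩ Sven ∩ Rosa: 10:30-14:00, 18:00-18:30.
Clara ∩ Sven ∩ Rosa ∩ Tara: 10:30-14:00.
The first common window of at least 60 minutes is 10:30-14:00, so the earliest start is 10:30.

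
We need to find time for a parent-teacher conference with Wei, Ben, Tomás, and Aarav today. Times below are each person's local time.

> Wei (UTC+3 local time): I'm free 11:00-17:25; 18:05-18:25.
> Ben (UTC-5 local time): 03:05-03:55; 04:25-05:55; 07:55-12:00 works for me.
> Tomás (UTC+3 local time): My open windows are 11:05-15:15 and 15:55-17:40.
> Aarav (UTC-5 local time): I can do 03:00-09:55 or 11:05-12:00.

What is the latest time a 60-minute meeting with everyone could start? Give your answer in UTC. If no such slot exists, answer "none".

Wei in UTC: 08:00-14:25, 15:05-15:25 (subtract 3h to convert from UTC+3).
Ben in UTC: 08:05-08:55, 09:25-10:55, 12:55-17:00 (add 5h to convert from UTC-5).
Tomás in UTC: 08:05-12:15, 12:55-14:40 (subtract 3h to convert from UTC+3).
Aarav in UTC: 08:00-14:55, 16:05-17:00 (add 5h to convert from UTC-5).
Wei ∩ Ben: 08:05-08:55, 09:25-10:55, 12:55-14:25, 15:05-15:25.
Wei ∩ Ben ∩ Tomás: 08:05-08:55, 09:25-10:55, 12:55-14:25.
Wei ∩ Ben ∩ Tomás ∩ Aarav: 08:05-08:55, 09:25-10:55, 12:55-14:25.
Those are the intersection windows.
The last common window of at least 60 minutes is 12:55-14:25; a 60-minute meeting can start as late as 13:25 and still end by 14:25.

13:25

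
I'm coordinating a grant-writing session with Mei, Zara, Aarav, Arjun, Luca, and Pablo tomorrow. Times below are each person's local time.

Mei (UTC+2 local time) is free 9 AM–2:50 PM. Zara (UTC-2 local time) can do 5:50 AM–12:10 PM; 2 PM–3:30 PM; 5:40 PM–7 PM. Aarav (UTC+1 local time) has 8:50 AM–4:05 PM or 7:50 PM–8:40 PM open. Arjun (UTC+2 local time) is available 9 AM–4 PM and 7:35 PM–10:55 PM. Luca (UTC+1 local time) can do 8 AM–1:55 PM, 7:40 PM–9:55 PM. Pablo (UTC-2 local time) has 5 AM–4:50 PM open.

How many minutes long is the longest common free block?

300

Mei in UTC: 07:00-12:50 (subtract 2h to convert from UTC+2).
Zara in UTC: 07:50-14:10, 16:00-17:30, 19:40-21:00 (add 2h to convert from UTC-2).
Aarav in UTC: 07:50-15:05, 18:50-19:40 (subtract 1h to convert from UTC+1).
Arjun in UTC: 07:00-14:00, 17:35-20:55 (subtract 2h to convert from UTC+2).
Luca in UTC: 07:00-12:55, 18:40-20:55 (subtract 1h to convert from UTC+1).
Pablo in UTC: 07:00-18:50 (add 2h to convert from UTC-2).
Mei ∩ Zara: 07:50-12:50.
Mei ∩ Zara ∩ Aarav: 07:50-12:50.
Mei ∩ Zara ∩ Aarav ∩ Arjun: 07:50-12:50.
Mei ∩ Zara ∩ Aarav ∩ Arjun ∩ Luca: 07:50-12:50.
Mei ∩ Zara ∩ Aarav ∩ Arjun ∩ Luca ∩ Pablo: 07:50-12:50.
So the common availability across everyone is 07:50-12:50.
The longest is 07:50-12:50 at 300 minutes.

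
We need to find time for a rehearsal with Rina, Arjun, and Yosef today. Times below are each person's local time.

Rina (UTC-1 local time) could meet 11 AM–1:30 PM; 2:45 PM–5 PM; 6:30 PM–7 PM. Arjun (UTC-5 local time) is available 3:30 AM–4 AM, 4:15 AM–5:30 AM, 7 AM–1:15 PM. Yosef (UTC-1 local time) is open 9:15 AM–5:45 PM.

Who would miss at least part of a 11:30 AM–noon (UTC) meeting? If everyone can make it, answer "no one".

Rina in UTC: 12:00-14:30, 15:45-18:00, 19:30-20:00 (add 1h to convert from UTC-1).
Arjun in UTC: 08:30-09:00, 09:15-10:30, 12:00-18:15 (add 5h to convert from UTC-5).
Yosef in UTC: 10:15-18:45 (add 1h to convert from UTC-1).
Rina: not fully free for 11:30-12:00. Arjun: not fully free for 11:30-12:00. Yosef: free for 11:30-12:00.

Arjun, Rina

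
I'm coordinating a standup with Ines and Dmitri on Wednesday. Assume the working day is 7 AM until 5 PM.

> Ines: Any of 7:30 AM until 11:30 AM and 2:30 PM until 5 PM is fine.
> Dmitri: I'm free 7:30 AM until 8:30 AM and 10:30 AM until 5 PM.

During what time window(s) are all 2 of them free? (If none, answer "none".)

Ines ∩ Dmitri: 07:30-08:30, 10:30-11:30, 14:30-17:00.
Those are the intersection windows.

07:30-08:30, 10:30-11:30, 14:30-17:00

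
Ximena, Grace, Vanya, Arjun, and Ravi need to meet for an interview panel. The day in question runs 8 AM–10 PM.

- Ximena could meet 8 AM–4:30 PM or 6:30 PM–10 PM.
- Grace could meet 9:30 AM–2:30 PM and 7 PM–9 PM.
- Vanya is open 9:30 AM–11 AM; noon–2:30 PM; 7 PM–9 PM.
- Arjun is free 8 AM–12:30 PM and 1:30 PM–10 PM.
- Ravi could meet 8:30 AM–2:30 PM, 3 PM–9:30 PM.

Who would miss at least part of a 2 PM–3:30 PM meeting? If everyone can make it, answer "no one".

Grace, Ravi, Vanya

Ximena: free for 14:00-15:30. Grace: not fully free for 14:00-15:30. Vanya: not fully free for 14:00-15:30. Arjun: free for 14:00-15:30. Ravi: not fully free for 14:00-15:30.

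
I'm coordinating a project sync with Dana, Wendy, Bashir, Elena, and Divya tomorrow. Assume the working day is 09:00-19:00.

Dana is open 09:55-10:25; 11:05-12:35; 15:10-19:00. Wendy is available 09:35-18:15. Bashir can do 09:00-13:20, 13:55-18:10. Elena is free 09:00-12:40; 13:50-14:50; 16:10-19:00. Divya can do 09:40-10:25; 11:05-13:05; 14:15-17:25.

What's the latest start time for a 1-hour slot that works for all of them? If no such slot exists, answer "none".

16:25

Dana ∩ Wendy: 09:55-10:25, 11:05-12:35, 15:10-18:15.
Dana ∩ Wendy ∩ Bashir: 09:55-10:25, 11:05-12:35, 15:10-18:10.
Dana ∩ Wendy ∩ Bashir ∩ Elena: 09:55-10:25, 11:05-12:35, 16:10-18:10.
Dana ∩ Wendy ∩ Bashir ∩ Elena ∩ Divya: 09:55-10:25, 11:05-12:35, 16:10-17:25.
The last common window of at least 60 minutes is 16:10-17:25; a 60-minute meeting can start as late as 16:25 and still end by 17:25.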